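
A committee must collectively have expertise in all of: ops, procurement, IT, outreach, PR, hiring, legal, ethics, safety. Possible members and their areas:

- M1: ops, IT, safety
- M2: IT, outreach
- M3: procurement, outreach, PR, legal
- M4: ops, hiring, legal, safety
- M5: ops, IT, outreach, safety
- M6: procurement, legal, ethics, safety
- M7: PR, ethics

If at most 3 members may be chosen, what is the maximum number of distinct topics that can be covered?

8

Choosing M1, M3, M4 covers {ops, procurement, IT, outreach, PR, hiring, legal, safety} — 8 topics.
No choice of 3 members does better; here ethics is left uncovered.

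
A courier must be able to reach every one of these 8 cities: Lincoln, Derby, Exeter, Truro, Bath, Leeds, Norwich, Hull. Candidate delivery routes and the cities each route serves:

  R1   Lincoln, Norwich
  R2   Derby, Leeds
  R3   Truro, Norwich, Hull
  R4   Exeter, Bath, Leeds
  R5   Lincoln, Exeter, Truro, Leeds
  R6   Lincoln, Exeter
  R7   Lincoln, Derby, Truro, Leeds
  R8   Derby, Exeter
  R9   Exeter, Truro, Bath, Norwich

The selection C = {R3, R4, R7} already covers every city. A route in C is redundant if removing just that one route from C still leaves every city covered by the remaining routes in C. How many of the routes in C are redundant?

Drop R3: Norwich, Hull uncovered — not redundant.
Drop R4: Exeter, Bath uncovered — not redundant.
Drop R7: Lincoln, Derby uncovered — not redundant.
None of the routes in C is redundant.

0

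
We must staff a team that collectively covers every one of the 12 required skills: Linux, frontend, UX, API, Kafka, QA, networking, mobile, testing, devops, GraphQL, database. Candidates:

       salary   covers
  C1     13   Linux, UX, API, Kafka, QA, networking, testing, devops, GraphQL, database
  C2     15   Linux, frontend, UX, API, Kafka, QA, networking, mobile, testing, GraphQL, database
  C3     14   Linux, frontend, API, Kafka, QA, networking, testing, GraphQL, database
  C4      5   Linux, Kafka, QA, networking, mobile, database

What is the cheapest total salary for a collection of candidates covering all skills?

28

C1, C2 cover every skill at salary 13 + 15 = 28.
Any cover uses at least 2 candidates; among all covering selections none totals below 28.
Greedy by coverage-per-salary would pick C4, C1, C3 for 32 — worse than the optimum 28.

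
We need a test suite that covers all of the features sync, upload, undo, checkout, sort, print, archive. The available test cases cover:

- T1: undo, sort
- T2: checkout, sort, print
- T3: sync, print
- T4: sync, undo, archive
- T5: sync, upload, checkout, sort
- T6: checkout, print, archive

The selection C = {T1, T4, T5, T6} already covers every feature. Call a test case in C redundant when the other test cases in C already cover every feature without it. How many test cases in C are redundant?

Drop T1: the rest still cover every feature — redundant.
Drop T4: the rest still cover every feature — redundant.
Drop T5: upload uncovered — not redundant.
Drop T6: print uncovered — not redundant.
2 redundant: T1, T4.

2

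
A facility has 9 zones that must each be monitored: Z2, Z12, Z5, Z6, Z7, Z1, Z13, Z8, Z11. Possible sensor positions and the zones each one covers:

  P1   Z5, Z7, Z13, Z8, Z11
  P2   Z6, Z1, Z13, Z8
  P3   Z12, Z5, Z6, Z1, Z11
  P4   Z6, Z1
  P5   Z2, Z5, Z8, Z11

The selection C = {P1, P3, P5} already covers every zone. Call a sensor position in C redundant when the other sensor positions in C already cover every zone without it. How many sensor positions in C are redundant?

0

Drop P1: Z7, Z13 uncovered — not redundant.
Drop P3: Z12, Z6, Z1 uncovered — not redundant.
Drop P5: Z2 uncovered — not redundant.
None of the sensor positions in C is redundant.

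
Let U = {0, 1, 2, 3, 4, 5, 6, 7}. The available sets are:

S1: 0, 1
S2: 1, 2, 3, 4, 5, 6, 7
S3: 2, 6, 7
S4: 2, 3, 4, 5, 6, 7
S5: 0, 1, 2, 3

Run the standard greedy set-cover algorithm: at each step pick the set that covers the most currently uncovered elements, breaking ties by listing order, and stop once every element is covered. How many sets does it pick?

Pick 1: S2 covers 7 new elements (1, 2, 3, 4, 5, 6, 7).
Pick 2: S1 covers 1 new elements (0).
Greedy uses 2 sets.

2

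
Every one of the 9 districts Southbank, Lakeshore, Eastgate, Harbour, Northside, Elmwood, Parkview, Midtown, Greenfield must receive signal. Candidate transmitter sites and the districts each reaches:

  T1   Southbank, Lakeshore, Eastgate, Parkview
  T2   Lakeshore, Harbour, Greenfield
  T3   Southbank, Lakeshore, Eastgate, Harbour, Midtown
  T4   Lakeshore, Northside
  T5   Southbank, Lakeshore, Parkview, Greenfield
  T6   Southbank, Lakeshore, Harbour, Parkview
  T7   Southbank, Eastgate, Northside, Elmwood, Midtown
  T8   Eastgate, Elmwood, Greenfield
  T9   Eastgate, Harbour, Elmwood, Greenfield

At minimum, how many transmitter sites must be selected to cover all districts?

3

T1, T2, T7 together cover {Southbank, Lakeshore, Eastgate, Harbour, Northside, Elmwood, Parkview, Midtown, Greenfield} — every district.
No 2 of the 9 transmitter sites cover everything (all 36 pairs fall short), so 3 is minimum.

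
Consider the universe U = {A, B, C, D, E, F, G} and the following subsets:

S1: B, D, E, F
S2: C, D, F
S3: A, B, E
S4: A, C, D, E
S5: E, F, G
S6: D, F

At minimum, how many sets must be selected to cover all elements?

S1, S4, S5 together cover {A, B, C, D, E, F, G} — every element.
No 2 of the 6 sets cover everything (all 15 pairs fall short), so 3 is minimum.

3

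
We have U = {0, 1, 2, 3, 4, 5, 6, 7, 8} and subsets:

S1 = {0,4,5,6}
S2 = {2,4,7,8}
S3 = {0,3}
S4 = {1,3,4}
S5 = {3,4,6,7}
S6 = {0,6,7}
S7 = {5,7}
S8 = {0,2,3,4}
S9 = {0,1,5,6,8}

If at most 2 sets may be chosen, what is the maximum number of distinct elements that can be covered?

Choosing S2, S9 covers {0, 1, 2, 4, 5, 6, 7, 8} — 8 elements.
No choice of 2 sets does better; here 3 is left uncovered.

8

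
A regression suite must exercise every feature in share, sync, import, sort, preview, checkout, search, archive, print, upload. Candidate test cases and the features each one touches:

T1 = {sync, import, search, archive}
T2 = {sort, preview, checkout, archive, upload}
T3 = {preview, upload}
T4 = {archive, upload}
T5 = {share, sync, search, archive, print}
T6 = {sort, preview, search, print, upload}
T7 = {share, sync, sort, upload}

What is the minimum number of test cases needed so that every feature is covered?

3

T1, T2, T5 together cover {share, sync, import, sort, preview, checkout, search, archive, print, upload} — every feature.
No 2 of the 7 test cases cover everything (all 21 pairs fall short), so 3 is minimum.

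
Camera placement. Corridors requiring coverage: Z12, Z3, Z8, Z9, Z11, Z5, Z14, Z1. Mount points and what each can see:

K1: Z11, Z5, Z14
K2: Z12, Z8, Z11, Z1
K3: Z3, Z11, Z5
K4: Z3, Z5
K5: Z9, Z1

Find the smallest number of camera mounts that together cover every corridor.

4

K1, K2, K3, K5 together cover {Z12, Z3, Z8, Z9, Z11, Z5, Z14, Z1} — every corridor.
No 3 of the 5 camera mounts cover everything (all 10 triples fall short), so 4 is minimum.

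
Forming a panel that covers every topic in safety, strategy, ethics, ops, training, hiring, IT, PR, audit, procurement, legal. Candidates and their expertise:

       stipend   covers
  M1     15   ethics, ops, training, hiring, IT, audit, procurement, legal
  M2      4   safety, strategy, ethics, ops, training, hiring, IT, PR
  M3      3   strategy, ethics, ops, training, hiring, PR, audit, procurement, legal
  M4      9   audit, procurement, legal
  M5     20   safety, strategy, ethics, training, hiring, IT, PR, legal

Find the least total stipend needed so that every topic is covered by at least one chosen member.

7

M2, M3 cover every topic at stipend 4 + 3 = 7.
Any cover uses at least 2 members; among all covering selections none totals below 7.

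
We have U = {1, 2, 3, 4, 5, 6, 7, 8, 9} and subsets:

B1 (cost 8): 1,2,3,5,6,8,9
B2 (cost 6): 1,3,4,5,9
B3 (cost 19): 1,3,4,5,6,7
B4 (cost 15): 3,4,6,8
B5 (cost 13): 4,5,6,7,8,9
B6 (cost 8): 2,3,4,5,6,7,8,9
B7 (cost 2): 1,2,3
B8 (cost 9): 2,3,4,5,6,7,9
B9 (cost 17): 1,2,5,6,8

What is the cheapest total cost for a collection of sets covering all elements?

B6, B7 cover every element at cost 8 + 2 = 10.
Any cover uses at least 2 sets; among all covering selections none totals below 10.

10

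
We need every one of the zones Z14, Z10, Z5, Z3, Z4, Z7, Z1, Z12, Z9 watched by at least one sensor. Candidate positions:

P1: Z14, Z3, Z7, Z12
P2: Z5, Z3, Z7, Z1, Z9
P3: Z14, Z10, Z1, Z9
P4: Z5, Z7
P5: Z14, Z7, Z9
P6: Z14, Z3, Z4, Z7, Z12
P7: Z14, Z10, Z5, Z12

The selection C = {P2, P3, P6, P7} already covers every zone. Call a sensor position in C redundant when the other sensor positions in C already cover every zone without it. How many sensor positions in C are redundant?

Drop P2: the rest still cover every zone — redundant.
Drop P3: the rest still cover every zone — redundant.
Drop P6: Z4 uncovered — not redundant.
Drop P7: the rest still cover every zone — redundant.
3 redundant: P2, P3, P7.

3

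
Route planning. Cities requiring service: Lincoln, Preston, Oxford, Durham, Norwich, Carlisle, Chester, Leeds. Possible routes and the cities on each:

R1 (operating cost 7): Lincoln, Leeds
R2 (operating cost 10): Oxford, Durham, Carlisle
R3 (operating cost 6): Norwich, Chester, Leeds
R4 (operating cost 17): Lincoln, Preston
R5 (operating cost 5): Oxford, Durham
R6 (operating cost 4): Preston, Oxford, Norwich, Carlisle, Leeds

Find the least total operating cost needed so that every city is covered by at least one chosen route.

R1, R3, R5, R6 cover every city at operating cost 7 + 6 + 5 + 4 = 22.
Any cover uses at least 3 routes; among all covering selections none totals below 22.

22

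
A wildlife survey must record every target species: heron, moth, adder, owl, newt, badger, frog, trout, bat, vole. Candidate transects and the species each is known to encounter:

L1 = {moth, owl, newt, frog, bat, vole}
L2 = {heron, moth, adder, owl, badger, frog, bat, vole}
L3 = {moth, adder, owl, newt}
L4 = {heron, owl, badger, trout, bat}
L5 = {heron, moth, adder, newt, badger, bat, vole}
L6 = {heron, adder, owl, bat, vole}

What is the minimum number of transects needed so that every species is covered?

3

L1, L2, L4 together cover {heron, moth, adder, owl, newt, badger, frog, trout, bat, vole} — every species.
No 2 of the 6 transects cover everything (all 15 pairs fall short), so 3 is minimum.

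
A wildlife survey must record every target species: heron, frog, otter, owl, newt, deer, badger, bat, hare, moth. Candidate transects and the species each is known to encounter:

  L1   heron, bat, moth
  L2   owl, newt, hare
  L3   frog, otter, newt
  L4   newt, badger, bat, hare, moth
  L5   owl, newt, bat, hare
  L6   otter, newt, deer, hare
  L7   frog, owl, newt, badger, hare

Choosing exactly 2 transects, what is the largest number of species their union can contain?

Choosing L1, L7 covers {heron, frog, owl, newt, badger, bat, hare, moth} — 8 species.
No choice of 2 transects does better; here otter, deer are left uncovered.

8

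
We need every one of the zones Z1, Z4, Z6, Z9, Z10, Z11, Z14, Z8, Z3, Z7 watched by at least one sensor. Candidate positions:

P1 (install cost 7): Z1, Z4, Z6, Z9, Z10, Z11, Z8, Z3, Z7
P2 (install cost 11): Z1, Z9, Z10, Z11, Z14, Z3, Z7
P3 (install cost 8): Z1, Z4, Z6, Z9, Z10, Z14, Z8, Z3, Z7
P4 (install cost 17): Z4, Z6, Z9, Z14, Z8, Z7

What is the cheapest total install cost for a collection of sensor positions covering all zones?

15

P1, P3 cover every zone at install cost 7 + 8 = 15.
Any cover uses at least 2 sensor positions; among all covering selections none totals below 15.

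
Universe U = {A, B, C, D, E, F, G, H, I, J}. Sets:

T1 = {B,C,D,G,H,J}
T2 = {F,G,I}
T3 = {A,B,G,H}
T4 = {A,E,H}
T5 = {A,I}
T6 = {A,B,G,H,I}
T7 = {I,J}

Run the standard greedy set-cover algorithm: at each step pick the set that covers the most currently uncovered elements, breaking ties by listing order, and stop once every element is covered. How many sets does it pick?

Pick 1: T1 covers 6 new elements (B, C, D, G, H, J).
Pick 2: T2 covers 2 new elements (F, I).
Pick 3: T4 covers 2 new elements (A, E).
Greedy uses 3 sets.

3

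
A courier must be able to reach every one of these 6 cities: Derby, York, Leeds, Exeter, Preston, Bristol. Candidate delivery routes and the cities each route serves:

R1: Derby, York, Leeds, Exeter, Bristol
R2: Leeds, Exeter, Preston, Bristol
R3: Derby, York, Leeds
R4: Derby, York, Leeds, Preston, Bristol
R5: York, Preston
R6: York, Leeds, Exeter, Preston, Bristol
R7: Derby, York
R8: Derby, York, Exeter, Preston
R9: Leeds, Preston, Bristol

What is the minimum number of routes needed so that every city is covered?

2

R1, R2 together cover {Derby, York, Leeds, Exeter, Preston, Bristol} — every city.
No single route contains all 6 cities, so 2 is optimal.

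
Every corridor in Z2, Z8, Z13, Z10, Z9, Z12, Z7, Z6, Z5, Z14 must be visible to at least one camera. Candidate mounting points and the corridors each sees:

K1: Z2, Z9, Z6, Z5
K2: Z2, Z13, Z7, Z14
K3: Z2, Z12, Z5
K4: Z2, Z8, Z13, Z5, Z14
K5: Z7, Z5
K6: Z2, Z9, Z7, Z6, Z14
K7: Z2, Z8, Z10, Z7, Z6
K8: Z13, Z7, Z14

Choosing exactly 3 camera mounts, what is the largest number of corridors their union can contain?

Choosing K1, K2, K7 covers {Z2, Z8, Z13, Z10, Z9, Z7, Z6, Z5, Z14} — 9 corridors.
No choice of 3 camera mounts does better; here Z12 is left uncovered.

9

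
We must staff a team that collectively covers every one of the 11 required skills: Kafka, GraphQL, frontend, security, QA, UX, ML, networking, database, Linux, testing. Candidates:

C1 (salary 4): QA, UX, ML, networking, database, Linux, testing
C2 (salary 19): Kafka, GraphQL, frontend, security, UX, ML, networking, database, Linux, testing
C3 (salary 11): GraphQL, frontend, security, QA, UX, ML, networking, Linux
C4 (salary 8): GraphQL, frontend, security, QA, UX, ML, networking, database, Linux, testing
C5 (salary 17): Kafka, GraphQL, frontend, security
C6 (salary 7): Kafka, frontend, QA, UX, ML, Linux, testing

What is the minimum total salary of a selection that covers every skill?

15

C4, C6 cover every skill at salary 8 + 7 = 15.
Any cover uses at least 2 candidates; among all covering selections none totals below 15.
Greedy by coverage-per-salary would pick C1, C4, C6 for 19 — worse than the optimum 15.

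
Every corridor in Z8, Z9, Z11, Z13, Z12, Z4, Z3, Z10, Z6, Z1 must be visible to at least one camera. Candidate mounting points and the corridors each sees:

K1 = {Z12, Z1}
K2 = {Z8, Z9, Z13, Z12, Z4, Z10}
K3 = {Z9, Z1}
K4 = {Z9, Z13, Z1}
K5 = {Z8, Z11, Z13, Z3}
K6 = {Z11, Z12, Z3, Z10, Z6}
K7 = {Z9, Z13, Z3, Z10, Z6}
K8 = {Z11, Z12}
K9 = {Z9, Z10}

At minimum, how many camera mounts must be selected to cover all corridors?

3

K1, K2, K6 together cover {Z8, Z9, Z11, Z13, Z12, Z4, Z3, Z10, Z6, Z1} — every corridor.
No 2 of the 9 camera mounts cover everything (all 36 pairs fall short), so 3 is minimum.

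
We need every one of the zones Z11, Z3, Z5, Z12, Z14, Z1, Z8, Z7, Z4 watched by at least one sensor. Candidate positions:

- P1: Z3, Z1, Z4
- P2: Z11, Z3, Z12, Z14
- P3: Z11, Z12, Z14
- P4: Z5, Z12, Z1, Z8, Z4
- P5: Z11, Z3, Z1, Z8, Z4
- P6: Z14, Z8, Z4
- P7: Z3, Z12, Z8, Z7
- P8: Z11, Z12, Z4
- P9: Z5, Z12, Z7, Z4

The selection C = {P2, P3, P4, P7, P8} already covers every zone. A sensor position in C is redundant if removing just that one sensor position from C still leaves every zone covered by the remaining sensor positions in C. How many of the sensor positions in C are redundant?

3

Drop P2: the rest still cover every zone — redundant.
Drop P3: the rest still cover every zone — redundant.
Drop P4: Z5, Z1 uncovered — not redundant.
Drop P7: Z7 uncovered — not redundant.
Drop P8: the rest still cover every zone — redundant.
3 redundant: P2, P3, P8.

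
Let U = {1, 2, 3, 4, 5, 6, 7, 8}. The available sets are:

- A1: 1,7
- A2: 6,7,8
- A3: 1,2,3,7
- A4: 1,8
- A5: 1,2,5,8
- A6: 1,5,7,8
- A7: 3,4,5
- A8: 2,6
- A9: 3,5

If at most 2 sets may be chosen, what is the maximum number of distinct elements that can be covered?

6

Choosing A2, A3 covers {1, 2, 3, 6, 7, 8} — 6 elements.
No choice of 2 sets does better; here 4, 5 are left uncovered.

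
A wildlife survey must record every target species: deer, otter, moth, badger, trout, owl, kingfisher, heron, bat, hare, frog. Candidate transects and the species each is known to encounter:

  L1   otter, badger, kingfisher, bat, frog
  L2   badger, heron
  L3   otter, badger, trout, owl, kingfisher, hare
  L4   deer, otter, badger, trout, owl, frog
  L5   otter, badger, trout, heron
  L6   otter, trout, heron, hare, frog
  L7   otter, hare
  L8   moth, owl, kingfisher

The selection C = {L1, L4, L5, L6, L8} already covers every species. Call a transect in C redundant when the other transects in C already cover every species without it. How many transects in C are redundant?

Drop L1: bat uncovered — not redundant.
Drop L4: deer uncovered — not redundant.
Drop L5: the rest still cover every species — redundant.
Drop L6: hare uncovered — not redundant.
Drop L8: moth uncovered — not redundant.
1 redundant: L5.

1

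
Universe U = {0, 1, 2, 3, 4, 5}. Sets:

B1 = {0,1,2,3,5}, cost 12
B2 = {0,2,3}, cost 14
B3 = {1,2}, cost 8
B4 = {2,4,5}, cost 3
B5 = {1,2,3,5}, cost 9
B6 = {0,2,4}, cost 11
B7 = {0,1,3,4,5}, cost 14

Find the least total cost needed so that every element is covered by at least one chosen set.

15

B1, B4 cover every element at cost 12 + 3 = 15.
Any cover uses at least 2 sets; among all covering selections none totals below 15.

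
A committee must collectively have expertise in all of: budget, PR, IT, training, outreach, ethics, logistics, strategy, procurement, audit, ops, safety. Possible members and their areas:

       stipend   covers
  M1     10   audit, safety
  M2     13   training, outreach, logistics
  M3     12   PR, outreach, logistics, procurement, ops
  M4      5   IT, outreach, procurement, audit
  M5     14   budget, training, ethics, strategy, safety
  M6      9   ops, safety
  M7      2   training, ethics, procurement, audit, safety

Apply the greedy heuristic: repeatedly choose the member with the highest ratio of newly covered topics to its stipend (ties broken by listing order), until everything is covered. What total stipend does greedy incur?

33

Pick 1: M7 adds 5 new (training, ethics, procurement, audit, safety) at stipend 2 (ratio 5/2).
Pick 2: M4 adds 2 new (IT, outreach) at stipend 5 (ratio 2/5).
Pick 3: M3 adds 3 new (PR, logistics, ops) at stipend 12 (ratio 3/12).
Pick 4: M5 adds 2 new (budget, strategy) at stipend 14 (ratio 2/14).
Greedy total stipend: 2 + 5 + 12 + 14 = 33. (The true optimum is 31, so greedy overshoots here.)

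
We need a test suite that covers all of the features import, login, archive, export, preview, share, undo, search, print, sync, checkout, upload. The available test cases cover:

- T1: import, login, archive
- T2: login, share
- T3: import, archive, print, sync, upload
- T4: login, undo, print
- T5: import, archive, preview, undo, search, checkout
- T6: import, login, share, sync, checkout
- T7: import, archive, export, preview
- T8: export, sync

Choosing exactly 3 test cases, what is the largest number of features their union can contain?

Choosing T2, T3, T5 covers {import, login, archive, preview, share, undo, search, print, sync, checkout, upload} — 11 features.
No choice of 3 test cases does better; here export is left uncovered.

11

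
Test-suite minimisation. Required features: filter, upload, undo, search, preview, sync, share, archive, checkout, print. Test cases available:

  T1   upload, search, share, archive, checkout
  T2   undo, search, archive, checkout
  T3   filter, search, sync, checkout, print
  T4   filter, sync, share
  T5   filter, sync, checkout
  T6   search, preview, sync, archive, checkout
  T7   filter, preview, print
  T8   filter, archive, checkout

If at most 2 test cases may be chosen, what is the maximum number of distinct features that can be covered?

8

Choosing T1, T3 covers {filter, upload, search, sync, share, archive, checkout, print} — 8 features.
No choice of 2 test cases does better; here undo, preview are left uncovered.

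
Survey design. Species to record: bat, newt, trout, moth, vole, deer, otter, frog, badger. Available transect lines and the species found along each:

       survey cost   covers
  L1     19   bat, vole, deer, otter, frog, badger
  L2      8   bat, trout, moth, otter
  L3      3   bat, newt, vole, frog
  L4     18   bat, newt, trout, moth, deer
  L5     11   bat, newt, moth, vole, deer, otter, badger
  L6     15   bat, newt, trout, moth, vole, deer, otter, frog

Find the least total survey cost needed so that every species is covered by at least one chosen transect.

22

L2, L3, L5 cover every species at survey cost 8 + 3 + 11 = 22.
Any cover uses at least 2 transects; among all covering selections none totals below 22.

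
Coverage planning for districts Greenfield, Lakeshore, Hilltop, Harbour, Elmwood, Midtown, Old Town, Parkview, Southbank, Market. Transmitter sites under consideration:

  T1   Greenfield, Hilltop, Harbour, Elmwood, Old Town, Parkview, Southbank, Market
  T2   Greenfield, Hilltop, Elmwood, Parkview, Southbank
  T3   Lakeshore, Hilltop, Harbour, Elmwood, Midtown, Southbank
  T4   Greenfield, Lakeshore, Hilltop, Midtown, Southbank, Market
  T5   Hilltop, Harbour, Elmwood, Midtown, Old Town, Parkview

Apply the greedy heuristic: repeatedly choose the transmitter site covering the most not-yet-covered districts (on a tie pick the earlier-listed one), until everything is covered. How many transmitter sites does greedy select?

2

Pick 1: T1 covers 8 new districts (Greenfield, Hilltop, Harbour, Elmwood, Old Town, Parkview, Southbank, Market).
Pick 2: T3 covers 2 new districts (Lakeshore, Midtown).
Greedy uses 2 transmitter sites.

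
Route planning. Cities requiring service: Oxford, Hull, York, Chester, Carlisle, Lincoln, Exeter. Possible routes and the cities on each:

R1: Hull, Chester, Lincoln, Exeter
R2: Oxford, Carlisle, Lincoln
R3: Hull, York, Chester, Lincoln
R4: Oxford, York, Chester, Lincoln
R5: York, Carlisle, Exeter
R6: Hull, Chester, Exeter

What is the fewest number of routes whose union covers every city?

3

R1, R2, R3 together cover {Oxford, Hull, York, Chester, Carlisle, Lincoln, Exeter} — every city.
No 2 of the 6 routes cover everything (all 15 pairs fall short), so 3 is minimum.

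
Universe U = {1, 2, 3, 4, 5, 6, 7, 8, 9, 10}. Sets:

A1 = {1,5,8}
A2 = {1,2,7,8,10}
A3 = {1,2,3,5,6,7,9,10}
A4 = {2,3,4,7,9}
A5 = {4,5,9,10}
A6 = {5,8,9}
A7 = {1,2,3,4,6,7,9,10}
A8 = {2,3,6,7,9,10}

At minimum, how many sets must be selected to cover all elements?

A1, A7 together cover {1, 2, 3, 4, 5, 6, 7, 8, 9, 10} — every element.
No single set contains all 10 elements, so 2 is optimal.
Greedy (largest uncovered first) would take A3, A1, A4 — 3 sets — but 2 suffice.

2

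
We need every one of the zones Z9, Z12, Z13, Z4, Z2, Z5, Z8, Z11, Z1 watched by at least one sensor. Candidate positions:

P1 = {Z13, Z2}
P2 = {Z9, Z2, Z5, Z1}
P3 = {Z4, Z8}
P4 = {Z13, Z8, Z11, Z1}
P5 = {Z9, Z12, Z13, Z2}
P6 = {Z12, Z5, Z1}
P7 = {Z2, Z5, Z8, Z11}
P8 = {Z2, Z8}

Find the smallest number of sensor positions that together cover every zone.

P2, P3, P4, P5 together cover {Z9, Z12, Z13, Z4, Z2, Z5, Z8, Z11, Z1} — every zone.
No 3 of the 8 sensor positions cover everything (all 56 triples fall short), so 4 is minimum.

4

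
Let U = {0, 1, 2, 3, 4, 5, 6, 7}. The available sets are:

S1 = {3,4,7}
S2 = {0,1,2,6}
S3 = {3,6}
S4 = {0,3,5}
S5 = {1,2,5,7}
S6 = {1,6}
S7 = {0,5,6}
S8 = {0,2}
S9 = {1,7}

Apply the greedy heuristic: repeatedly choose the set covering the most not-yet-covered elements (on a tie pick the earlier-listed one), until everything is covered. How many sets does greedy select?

3

Pick 1: S2 covers 4 new elements (0, 1, 2, 6).
Pick 2: S1 covers 3 new elements (3, 4, 7).
Pick 3: S4 covers 1 new elements (5).
Greedy uses 3 sets.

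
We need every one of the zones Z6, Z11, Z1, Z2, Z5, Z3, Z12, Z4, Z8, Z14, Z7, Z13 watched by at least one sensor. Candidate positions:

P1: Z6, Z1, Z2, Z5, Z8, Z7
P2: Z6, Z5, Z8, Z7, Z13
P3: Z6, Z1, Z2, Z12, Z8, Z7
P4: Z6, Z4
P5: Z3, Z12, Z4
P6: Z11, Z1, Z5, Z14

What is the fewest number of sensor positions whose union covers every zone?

P1, P2, P5, P6 together cover {Z6, Z11, Z1, Z2, Z5, Z3, Z12, Z4, Z8, Z14, Z7, Z13} — every zone.
No 3 of the 6 sensor positions cover everything (all 20 triples fall short), so 4 is minimum.

4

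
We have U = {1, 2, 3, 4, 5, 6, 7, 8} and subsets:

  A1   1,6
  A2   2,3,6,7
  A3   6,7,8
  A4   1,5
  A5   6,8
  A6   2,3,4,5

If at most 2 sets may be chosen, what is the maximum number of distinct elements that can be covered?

Choosing A3, A6 covers {2, 3, 4, 5, 6, 7, 8} — 7 elements.
No choice of 2 sets does better; here 1 is left uncovered.

7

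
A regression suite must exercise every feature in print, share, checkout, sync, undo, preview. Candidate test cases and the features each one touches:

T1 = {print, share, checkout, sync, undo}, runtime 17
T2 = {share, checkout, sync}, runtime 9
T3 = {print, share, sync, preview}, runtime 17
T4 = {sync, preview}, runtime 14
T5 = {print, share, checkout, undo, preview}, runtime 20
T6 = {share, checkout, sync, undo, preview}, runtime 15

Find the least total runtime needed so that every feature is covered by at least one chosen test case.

29

T2, T5 cover every feature at runtime 9 + 20 = 29.
Any cover uses at least 2 test cases; among all covering selections none totals below 29.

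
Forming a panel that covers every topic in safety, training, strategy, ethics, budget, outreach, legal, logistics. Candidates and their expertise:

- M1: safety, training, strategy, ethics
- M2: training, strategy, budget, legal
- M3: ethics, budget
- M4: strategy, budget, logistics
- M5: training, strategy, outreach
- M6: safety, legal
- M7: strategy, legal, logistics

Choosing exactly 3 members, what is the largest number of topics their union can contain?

7

Choosing M1, M2, M4 covers {safety, training, strategy, ethics, budget, legal, logistics} — 7 topics.
No choice of 3 members does better; here outreach is left uncovered.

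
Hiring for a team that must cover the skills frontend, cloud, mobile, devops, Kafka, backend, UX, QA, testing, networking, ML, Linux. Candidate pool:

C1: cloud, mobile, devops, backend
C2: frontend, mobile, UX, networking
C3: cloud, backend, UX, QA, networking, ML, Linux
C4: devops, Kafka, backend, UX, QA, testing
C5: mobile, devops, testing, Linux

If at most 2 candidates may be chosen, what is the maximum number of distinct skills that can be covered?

Choosing C3, C4 covers {cloud, devops, Kafka, backend, UX, QA, testing, networking, ML, Linux} — 10 skills.
No choice of 2 candidates does better; here frontend, mobile are left uncovered.

10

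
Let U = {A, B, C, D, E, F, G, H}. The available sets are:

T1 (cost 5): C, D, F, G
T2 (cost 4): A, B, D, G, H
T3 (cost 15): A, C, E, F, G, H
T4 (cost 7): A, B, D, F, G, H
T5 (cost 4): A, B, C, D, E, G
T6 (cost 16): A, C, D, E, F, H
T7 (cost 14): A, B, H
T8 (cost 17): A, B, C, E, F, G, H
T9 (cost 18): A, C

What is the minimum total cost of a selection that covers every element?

11

T4, T5 cover every element at cost 7 + 4 = 11.
Any cover uses at least 2 sets; among all covering selections none totals below 11.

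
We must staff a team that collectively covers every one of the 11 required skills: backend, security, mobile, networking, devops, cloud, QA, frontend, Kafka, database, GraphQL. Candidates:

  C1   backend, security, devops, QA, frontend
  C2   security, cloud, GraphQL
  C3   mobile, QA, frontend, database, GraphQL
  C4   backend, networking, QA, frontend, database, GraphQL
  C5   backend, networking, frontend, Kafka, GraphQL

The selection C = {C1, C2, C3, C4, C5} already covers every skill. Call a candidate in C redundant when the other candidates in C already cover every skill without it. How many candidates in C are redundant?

1

Drop C1: devops uncovered — not redundant.
Drop C2: cloud uncovered — not redundant.
Drop C3: mobile uncovered — not redundant.
Drop C4: the rest still cover every skill — redundant.
Drop C5: Kafka uncovered — not redundant.
1 redundant: C4.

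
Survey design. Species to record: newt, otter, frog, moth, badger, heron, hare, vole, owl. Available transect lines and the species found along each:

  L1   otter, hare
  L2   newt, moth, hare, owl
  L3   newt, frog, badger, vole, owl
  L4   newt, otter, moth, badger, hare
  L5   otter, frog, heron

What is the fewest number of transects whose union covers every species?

L2, L3, L5 together cover {newt, otter, frog, moth, badger, heron, hare, vole, owl} — every species.
No 2 of the 5 transects cover everything (all 10 pairs fall short), so 3 is minimum.

3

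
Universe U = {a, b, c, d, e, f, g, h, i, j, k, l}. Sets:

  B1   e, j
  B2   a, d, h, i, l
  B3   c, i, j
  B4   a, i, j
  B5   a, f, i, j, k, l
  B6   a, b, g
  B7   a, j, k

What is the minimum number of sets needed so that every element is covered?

5

B1, B2, B3, B5, B6 together cover {a, b, c, d, e, f, g, h, i, j, k, l} — every element.
No 4 of the 7 sets cover everything (all 35 size-4 selections fall short), so 5 is minimum.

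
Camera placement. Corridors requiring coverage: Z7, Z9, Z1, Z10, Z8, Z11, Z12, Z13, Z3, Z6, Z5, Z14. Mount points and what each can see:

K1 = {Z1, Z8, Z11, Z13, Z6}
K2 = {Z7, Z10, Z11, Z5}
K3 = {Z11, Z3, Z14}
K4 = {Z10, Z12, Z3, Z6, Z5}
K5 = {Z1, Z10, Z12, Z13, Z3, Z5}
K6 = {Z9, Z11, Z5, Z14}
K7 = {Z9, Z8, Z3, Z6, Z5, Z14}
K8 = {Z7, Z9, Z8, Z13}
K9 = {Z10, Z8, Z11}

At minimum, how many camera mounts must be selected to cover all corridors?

K2, K5, K7 together cover {Z7, Z9, Z1, Z10, Z8, Z11, Z12, Z13, Z3, Z6, Z5, Z14} — every corridor.
No 2 of the 9 camera mounts cover everything (all 36 pairs fall short), so 3 is minimum.

3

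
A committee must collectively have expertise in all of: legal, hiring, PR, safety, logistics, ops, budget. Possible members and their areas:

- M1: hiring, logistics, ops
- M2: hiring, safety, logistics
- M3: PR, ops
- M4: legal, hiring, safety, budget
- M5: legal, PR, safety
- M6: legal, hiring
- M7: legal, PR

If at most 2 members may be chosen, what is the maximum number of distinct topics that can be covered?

6

Choosing M1, M4 covers {legal, hiring, safety, logistics, ops, budget} — 6 topics.
No choice of 2 members does better; here PR is left uncovered.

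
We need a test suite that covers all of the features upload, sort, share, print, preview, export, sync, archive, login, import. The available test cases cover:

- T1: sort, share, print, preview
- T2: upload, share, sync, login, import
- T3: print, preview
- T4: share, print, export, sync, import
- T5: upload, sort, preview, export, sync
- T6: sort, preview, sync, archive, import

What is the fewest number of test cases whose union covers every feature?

3

T2, T4, T6 together cover {upload, sort, share, print, preview, export, sync, archive, login, import} — every feature.
No 2 of the 6 test cases cover everything (all 15 pairs fall short), so 3 is minimum.
Greedy (largest uncovered first) would take T2, T1, T4, T6 — 4 test cases — but 3 suffice.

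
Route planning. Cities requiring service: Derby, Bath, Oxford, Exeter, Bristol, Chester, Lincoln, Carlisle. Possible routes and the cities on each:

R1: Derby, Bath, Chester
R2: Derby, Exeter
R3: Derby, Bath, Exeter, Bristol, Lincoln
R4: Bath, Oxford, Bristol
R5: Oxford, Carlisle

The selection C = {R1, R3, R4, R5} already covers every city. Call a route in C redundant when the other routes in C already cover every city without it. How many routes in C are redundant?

1

Drop R1: Chester uncovered — not redundant.
Drop R3: Exeter, Lincoln uncovered — not redundant.
Drop R4: the rest still cover every city — redundant.
Drop R5: Carlisle uncovered — not redundant.
1 redundant: R4.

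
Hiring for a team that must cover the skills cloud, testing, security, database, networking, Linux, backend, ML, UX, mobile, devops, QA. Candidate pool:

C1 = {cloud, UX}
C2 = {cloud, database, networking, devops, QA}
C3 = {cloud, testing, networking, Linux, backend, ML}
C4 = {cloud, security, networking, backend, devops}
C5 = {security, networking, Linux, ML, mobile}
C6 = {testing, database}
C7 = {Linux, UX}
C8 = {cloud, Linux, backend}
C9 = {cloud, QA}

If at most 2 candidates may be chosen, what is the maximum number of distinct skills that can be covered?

Choosing C2, C3 covers {cloud, testing, database, networking, Linux, backend, ML, devops, QA} — 9 skills.
No choice of 2 candidates does better; here security, UX, mobile are left uncovered.

9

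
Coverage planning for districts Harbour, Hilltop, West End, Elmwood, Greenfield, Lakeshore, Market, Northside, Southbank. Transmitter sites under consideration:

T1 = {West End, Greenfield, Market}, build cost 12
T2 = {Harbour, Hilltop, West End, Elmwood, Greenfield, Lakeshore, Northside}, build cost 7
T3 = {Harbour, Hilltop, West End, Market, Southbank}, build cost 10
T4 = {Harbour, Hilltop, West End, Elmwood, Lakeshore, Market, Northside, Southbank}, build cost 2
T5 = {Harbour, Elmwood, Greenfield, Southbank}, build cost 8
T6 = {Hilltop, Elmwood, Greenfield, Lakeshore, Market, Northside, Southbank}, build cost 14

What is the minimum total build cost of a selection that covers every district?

9

T2, T4 cover every district at build cost 7 + 2 = 9.
Any cover uses at least 2 transmitter sites; among all covering selections none totals below 9.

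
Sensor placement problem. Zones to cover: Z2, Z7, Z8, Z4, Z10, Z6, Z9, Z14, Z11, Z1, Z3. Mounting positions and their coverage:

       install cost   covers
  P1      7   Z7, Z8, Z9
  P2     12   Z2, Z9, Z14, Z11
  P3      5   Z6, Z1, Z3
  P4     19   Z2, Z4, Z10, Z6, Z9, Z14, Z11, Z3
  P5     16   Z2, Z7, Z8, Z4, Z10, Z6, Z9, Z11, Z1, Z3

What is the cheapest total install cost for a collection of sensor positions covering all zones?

28

P2, P5 cover every zone at install cost 12 + 16 = 28.
Any cover uses at least 2 sensor positions; among all covering selections none totals below 28.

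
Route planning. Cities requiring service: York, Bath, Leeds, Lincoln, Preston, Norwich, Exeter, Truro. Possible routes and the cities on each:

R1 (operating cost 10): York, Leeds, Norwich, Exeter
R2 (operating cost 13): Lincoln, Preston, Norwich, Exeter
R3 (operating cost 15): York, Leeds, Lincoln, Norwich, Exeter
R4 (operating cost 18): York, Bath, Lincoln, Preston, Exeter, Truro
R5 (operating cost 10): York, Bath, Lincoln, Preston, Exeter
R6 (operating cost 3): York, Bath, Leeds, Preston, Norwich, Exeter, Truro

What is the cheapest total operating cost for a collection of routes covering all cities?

R5, R6 cover every city at operating cost 10 + 3 = 13.
Any cover uses at least 2 routes; among all covering selections none totals below 13.

13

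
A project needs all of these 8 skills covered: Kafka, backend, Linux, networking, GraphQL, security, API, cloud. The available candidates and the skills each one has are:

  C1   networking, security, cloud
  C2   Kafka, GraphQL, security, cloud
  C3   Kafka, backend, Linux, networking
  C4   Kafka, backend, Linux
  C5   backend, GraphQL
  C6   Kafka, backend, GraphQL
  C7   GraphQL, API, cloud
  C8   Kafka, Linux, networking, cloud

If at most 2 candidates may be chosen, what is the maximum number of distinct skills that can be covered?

Choosing C2, C3 covers {Kafka, backend, Linux, networking, GraphQL, security, cloud} — 7 skills.
No choice of 2 candidates does better; here API is left uncovered.

7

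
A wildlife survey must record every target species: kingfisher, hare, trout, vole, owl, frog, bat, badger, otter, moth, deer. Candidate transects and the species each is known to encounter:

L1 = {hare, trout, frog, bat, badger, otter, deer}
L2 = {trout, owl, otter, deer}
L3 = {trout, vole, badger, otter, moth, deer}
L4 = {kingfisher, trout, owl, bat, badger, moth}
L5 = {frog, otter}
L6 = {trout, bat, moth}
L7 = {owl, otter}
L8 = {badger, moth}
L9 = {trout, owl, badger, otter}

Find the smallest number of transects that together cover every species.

L1, L3, L4 together cover {kingfisher, hare, trout, vole, owl, frog, bat, badger, otter, moth, deer} — every species.
No 2 of the 9 transects cover everything (all 36 pairs fall short), so 3 is minimum.

3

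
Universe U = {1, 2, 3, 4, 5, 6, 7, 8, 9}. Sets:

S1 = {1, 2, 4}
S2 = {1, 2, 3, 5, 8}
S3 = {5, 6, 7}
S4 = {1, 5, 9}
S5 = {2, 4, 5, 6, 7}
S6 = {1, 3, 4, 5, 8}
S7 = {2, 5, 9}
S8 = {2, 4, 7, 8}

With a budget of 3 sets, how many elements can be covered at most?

Choosing S2, S4, S5 covers {1, 2, 3, 4, 5, 6, 7, 8, 9} — 9 elements.
That is all 9 elements.

9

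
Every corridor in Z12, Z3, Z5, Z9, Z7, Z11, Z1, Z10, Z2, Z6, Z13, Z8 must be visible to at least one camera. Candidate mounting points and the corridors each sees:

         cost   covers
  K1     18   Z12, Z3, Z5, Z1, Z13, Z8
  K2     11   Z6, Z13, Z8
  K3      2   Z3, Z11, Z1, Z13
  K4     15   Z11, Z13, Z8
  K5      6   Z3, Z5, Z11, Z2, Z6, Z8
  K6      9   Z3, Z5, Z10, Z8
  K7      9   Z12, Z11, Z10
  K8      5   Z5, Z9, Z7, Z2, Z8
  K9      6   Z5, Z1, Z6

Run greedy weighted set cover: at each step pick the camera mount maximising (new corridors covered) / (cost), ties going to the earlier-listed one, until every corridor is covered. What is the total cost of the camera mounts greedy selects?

Pick 1: K3 adds 4 new (Z3, Z11, Z1, Z13) at cost 2 (ratio 4/2).
Pick 2: K8 adds 5 new (Z5, Z9, Z7, Z2, Z8) at cost 5 (ratio 5/5).
Pick 3: K7 adds 2 new (Z12, Z10) at cost 9 (ratio 2/9).
Pick 4: K5 adds 1 new (Z6) at cost 6 (ratio 1/6).
Greedy total cost: 2 + 5 + 9 + 6 = 22.

22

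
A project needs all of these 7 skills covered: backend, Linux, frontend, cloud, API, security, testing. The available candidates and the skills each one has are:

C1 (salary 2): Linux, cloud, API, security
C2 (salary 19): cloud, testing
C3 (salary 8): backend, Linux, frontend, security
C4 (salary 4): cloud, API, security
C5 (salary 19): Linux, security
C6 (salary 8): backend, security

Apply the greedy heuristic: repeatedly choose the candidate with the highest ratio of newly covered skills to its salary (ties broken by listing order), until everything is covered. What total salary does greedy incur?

Pick 1: C1 adds 4 new (Linux, cloud, API, security) at salary 2 (ratio 4/2).
Pick 2: C3 adds 2 new (backend, frontend) at salary 8 (ratio 2/8).
Pick 3: C2 adds 1 new (testing) at salary 19 (ratio 1/19).
Greedy total salary: 2 + 8 + 19 = 29.

29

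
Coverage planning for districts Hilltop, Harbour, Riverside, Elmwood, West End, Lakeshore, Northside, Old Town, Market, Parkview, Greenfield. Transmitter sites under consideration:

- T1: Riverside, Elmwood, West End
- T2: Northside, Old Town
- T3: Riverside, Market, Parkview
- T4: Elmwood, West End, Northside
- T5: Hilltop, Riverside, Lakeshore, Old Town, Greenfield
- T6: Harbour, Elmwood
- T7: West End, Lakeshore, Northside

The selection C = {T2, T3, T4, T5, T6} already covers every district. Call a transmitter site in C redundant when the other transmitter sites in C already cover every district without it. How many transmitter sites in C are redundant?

Drop T2: the rest still cover every district — redundant.
Drop T3: Market, Parkview uncovered — not redundant.
Drop T4: West End uncovered — not redundant.
Drop T5: Hilltop, Lakeshore, Greenfield uncovered — not redundant.
Drop T6: Harbour uncovered — not redundant.
1 redundant: T2.

1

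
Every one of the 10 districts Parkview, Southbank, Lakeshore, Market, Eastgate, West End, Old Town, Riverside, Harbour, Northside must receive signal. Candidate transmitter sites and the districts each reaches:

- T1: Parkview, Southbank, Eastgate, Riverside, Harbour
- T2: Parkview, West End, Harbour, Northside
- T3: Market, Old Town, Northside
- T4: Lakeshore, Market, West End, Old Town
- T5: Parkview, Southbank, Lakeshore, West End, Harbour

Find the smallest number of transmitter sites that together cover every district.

T1, T2, T4 together cover {Parkview, Southbank, Lakeshore, Market, Eastgate, West End, Old Town, Riverside, Harbour, Northside} — every district.
No 2 of the 5 transmitter sites cover everything (all 10 pairs fall short), so 3 is minimum.

3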